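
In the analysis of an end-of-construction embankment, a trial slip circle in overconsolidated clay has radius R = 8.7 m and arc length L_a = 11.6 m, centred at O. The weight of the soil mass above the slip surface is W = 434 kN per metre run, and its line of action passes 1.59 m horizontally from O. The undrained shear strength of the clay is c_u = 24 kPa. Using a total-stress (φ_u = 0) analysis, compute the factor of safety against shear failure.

FS = 3.51

Taking moments about the centre O, the resisting moment is provided by the undrained shear strength acting along the arc:
M_R = c_u·L_a·R = 24·11.60·8.7 = 2422.1 kN·m/m
M_D = W·d = 434·1.59 = 690.1 kN·m/m
FS = M_R / M_D = 2422.1 / 690.1 = 3.510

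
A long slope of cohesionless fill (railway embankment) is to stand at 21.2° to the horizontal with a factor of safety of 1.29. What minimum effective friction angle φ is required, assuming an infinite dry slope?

FS = tanφ/tanβ ⇒ tanφ = FS · tanβ = 1.29 · tan21.2° = 0.5004
φ = arctan(0.5004) = 26.58°

φ = 26.6°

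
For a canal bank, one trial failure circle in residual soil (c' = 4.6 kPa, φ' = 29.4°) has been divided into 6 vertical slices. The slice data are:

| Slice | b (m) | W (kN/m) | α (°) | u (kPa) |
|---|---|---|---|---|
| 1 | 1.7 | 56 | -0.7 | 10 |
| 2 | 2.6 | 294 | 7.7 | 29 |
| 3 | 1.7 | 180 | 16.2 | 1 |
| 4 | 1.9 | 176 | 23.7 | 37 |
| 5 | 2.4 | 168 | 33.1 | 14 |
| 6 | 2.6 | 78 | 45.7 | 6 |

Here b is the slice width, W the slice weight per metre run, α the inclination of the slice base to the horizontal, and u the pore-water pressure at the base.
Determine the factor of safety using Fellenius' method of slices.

Ordinary method of slices: FS = Σ[c'·Δl_i + (W_i cosα_i − u_i·Δl_i)·tanφ'] / Σ W_i sinα_i, with Δl_i = b_i / cosα_i.
Slice 1: Δl = 1.7/cos(-0.7°) = 1.700 m; N'_1 = 56·cos(-0.7°) − 10·1.700 = 39.0; c'Δl = 7.82; W sinα = -0.7
Slice 2: Δl = 2.6/cos7.7° = 2.624 m; N'_2 = 294·cos7.7° − 29·2.624 = 215.3; c'Δl = 12.07; W sinα = 39.4
Slice 3: Δl = 1.7/cos16.2° = 1.770 m; N'_3 = 180·cos16.2° − 1·1.770 = 171.1; c'Δl = 8.14; W sinα = 50.2
Slice 4: Δl = 1.9/cos23.7° = 2.075 m; N'_4 = 176·cos23.7° − 37·2.075 = 84.4; c'Δl = 9.55; W sinα = 70.7
Slice 5: Δl = 2.4/cos33.1° = 2.865 m; N'_5 = 168·cos33.1° − 14·2.865 = 100.6; c'Δl = 13.18; W sinα = 91.7
Slice 6: Δl = 2.6/cos45.7° = 3.723 m; N'_6 = 78·cos45.7° − 6·3.723 = 32.1; c'Δl = 17.12; W sinα = 55.8
Σc'Δl = 67.9 kN/m; ΣN' = 642.5 kN/m; ΣW sinα = 307.2 kN/m
Resisting = 67.9 + 642.5·tan29.4° = 67.9 + 362.0 = 429.9 kN/m
FS = 429.9 / 307.2 = 1.399

FS = 1.40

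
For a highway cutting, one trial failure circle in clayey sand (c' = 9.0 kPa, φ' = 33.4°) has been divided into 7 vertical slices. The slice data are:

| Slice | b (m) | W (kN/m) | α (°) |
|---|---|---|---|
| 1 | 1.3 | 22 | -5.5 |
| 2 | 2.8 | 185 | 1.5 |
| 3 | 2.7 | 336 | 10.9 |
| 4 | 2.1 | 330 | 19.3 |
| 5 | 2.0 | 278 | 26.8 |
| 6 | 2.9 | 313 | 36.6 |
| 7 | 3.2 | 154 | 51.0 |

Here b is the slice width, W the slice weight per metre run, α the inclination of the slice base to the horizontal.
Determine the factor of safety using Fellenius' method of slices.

FS = 1.87

Ordinary method of slices: FS = Σ[c'·Δl_i + (W_i cosα_i)·tanφ'] / Σ W_i sinα_i, with Δl_i = b_i / cosα_i.
Slice 1: Δl = 1.3/cos(-5.5°) = 1.306 m; N'_1 = 22·cos(-5.5°) = 21.9; c'Δl = 11.75; W sinα = -2.1
Slice 2: Δl = 2.8/cos1.5° = 2.801 m; N'_2 = 185·cos1.5° = 184.9; c'Δl = 25.21; W sinα = 4.8
Slice 3: Δl = 2.7/cos10.9° = 2.750 m; N'_3 = 336·cos10.9° = 329.9; c'Δl = 24.75; W sinα = 63.5
Slice 4: Δl = 2.1/cos19.3° = 2.225 m; N'_4 = 330·cos19.3° = 311.5; c'Δl = 20.03; W sinα = 109.1
Slice 5: Δl = 2.0/cos26.8° = 2.241 m; N'_5 = 278·cos26.8° = 248.1; c'Δl = 20.17; W sinα = 125.3
Slice 6: Δl = 2.9/cos36.6° = 3.612 m; N'_6 = 313·cos36.6° = 251.3; c'Δl = 32.51; W sinα = 186.6
Slice 7: Δl = 3.2/cos51.0° = 5.085 m; N'_7 = 154·cos51.0° = 96.9; c'Δl = 45.76; W sinα = 119.7
Σc'Δl = 180.2 kN/m; ΣN' = 1444.6 kN/m; ΣW sinα = 607.0 kN/m
Resisting = 180.2 + 1444.6·tan33.4° = 180.2 + 952.5 = 1132.7 kN/m
FS = 1132.7 / 607.0 = 1.866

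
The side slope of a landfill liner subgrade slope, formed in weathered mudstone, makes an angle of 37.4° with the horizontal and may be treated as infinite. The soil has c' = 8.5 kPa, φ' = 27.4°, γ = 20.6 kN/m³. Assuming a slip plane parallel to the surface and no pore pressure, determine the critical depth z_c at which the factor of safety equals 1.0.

Setting FS = 1.00 in FS = [c' + γz cos²β tanφ'] / [γz sinβ cosβ] and solving for z:
z = c' / [γ cosβ (FS·sinβ − cosβ·tanφ')]
  = 8.5 / [20.6·cos37.4°·(1.00·sin37.4° − cos37.4°·tan27.4°)]
  = 8.5 / [20.6·0.7944·(1.00·0.6074 − 0.7944·0.5184)]
  = 8.5 / 3.2008 = 2.656 m

z_c = 2.66 m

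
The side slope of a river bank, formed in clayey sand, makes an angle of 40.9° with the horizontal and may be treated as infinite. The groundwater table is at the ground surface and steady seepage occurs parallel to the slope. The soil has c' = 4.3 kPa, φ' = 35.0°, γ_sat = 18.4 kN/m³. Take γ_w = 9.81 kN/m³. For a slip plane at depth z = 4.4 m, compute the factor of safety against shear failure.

FS = 0.48

With seepage parallel to the slope and the water table at the surface, the effective normal stress on the slip plane uses the buoyant unit weight γ' = γ_sat − γ_w while the driving shear stress uses γ_sat:
FS = [c' + γ' z cos²β tanφ'] / [γ_sat z sinβ cosβ]
γ' = 18.4 − 9.81 = 8.59 kN/m³
Numerator = 4.3 + 8.59·4.4·cos²40.9°·tan35.0° = 4.3 + 8.59·4.4·0.5713·0.7002 = 19.420 kPa
Denominator = 18.4·4.4·sin40.9°·cos40.9° = 18.4·4.4·0.6547·0.7559 = 40.066 kPa
FS = 19.420 / 40.066 = 0.485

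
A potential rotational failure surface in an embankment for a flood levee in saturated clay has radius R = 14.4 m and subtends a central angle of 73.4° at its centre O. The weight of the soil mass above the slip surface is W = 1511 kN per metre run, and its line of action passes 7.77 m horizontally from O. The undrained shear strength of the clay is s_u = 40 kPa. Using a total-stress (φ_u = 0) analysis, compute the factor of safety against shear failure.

Taking moments about the centre O, the resisting moment is provided by the undrained shear strength acting along the arc:
Arc length L_a = R·θ = 14.4·(73.4°·π/180) = 14.4·1.2811 = 18.45 m
M_R = s_u·L_a·R = 40·18.45·14.4 = 10625.7 kN·m/m
M_D = W·d = 1511·7.77 = 11740.5 kN·m/m
FS = M_R / M_D = 10625.7 / 11740.5 = 0.905

FS = 0.91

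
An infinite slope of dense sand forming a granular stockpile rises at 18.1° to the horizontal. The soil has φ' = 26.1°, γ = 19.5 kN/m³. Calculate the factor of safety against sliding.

For a dry cohesionless infinite slope the factor of safety is FS = tanφ' / tanβ.
FS = tan26.1° / tan18.1° = 0.4899 / 0.3269 = 1.499

FS = 1.50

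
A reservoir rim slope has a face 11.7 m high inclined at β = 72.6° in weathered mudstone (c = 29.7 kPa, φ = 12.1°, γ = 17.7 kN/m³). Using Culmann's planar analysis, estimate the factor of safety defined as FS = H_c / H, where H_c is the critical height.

H_c = (4c/γ) · sinβ cosφ / [1 − cos(β − φ)]
    = (4·29.7/17.7) · sin72.6°·cos12.1° / [1 − cos60.5°]
    = 6.712 · 0.9330 / 0.5076 = 12.34 m
FS = H_c / H = 12.34 / 11.7 = 1.055

FS = 1.05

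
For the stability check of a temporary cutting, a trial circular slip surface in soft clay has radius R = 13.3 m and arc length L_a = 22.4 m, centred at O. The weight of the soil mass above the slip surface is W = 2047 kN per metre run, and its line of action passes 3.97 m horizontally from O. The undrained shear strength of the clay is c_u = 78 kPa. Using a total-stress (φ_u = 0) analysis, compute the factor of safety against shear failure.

Taking moments about the centre O, the resisting moment is provided by the undrained shear strength acting along the arc:
M_R = c_u·L_a·R = 78·22.40·13.3 = 23237.8 kN·m/m
M_D = W·d = 2047·3.97 = 8126.6 kN·m/m
FS = M_R / M_D = 23237.8 / 8126.6 = 2.859

FS = 2.86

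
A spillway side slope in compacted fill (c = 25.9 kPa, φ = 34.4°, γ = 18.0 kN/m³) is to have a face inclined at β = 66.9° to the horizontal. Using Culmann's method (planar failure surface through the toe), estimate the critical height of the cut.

H_c = 27.89 m

Culmann's analysis gives the critical failure plane at α_cr = (β + φ)/2 = (66.9 + 34.4)/2 = 50.7°, and the critical height
H_c = (4c/γ) · sinβ cosφ / [1 − cos(β − φ)]
    = (4·25.9/18.0) · sin66.9°·cos34.4° / [1 − cos(32.5°)]
    = 5.756 · 0.9198·0.8251 / [1 − 0.8434]
    = 5.756 · 0.7590 / 0.1566
    = 27.89 m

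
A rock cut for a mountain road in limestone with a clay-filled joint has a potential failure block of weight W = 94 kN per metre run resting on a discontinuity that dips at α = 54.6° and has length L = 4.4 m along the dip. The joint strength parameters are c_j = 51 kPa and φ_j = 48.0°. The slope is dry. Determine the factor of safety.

FS = 3.72

Resolving the block weight along and normal to the plane and applying the Mohr–Coulomb strength on the joint:
N' = W cosα = 94·cos54.6° = 54.5 kN/m
Driving force T = W sinα = 94·sin54.6° = 76.6 kN/m
Resisting force R = c_j·L + N'·tanφ_j = 51·4.4 + 54.5·tan48.0° = 224.4 + 60.5 = 284.9 kN/m
FS = R / T = 284.9 / 76.6 = 3.718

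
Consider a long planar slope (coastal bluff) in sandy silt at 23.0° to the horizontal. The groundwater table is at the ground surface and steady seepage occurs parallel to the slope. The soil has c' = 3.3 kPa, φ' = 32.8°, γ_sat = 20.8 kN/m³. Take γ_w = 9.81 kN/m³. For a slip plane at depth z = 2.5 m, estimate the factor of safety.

With seepage parallel to the slope and the water table at the surface, the effective normal stress on the slip plane uses the buoyant unit weight γ' = γ_sat − γ_w while the driving shear stress uses γ_sat:
FS = [c' + γ' z cos²β tanφ'] / [γ_sat z sinβ cosβ]
γ' = 20.8 − 9.81 = 10.99 kN/m³
Numerator = 3.3 + 10.99·2.5·cos²23.0°·tan32.8° = 3.3 + 10.99·2.5·0.8473·0.6445 = 18.303 kPa
Denominator = 20.8·2.5·sin23.0°·cos23.0° = 20.8·2.5·0.3907·0.9205 = 18.703 kPa
FS = 18.303 / 18.703 = 0.979

FS = 0.98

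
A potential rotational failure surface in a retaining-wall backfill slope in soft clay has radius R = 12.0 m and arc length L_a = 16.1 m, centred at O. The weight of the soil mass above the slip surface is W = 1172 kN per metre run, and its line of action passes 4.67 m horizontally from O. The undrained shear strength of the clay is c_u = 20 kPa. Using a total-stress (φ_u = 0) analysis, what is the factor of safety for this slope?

FS = 0.71

Taking moments about the centre O, the resisting moment is provided by the undrained shear strength acting along the arc:
M_R = c_u·L_a·R = 20·16.10·12.0 = 3864.0 kN·m/m
M_D = W·d = 1172·4.67 = 5473.2 kN·m/m
FS = M_R / M_D = 3864.0 / 5473.2 = 0.706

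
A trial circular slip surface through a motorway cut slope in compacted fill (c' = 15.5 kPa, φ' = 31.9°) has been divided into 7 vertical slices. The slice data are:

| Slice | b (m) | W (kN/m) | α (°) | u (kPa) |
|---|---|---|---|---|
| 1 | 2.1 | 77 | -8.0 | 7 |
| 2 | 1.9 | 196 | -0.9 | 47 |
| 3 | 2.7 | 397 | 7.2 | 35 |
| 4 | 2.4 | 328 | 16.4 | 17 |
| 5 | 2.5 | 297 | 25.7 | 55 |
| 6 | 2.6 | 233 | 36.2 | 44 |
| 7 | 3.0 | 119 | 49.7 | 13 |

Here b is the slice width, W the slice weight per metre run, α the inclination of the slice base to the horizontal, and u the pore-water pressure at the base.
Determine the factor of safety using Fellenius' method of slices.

FS = 1.81

Ordinary method of slices: FS = Σ[c'·Δl_i + (W_i cosα_i − u_i·Δl_i)·tanφ'] / Σ W_i sinα_i, with Δl_i = b_i / cosα_i.
Slice 1: Δl = 2.1/cos(-8.0°) = 2.121 m; N'_1 = 77·cos(-8.0°) − 7·2.121 = 61.4; c'Δl = 32.87; W sinα = -10.7
Slice 2: Δl = 1.9/cos(-0.9°) = 1.900 m; N'_2 = 196·cos(-0.9°) − 47·1.900 = 106.7; c'Δl = 29.45; W sinα = -3.1
Slice 3: Δl = 2.7/cos7.2° = 2.721 m; N'_3 = 397·cos7.2° − 35·2.721 = 298.6; c'Δl = 42.18; W sinα = 49.8
Slice 4: Δl = 2.4/cos16.4° = 2.502 m; N'_4 = 328·cos16.4° − 17·2.502 = 272.1; c'Δl = 38.78; W sinα = 92.6
Slice 5: Δl = 2.5/cos25.7° = 2.774 m; N'_5 = 297·cos25.7° − 55·2.774 = 115.0; c'Δl = 43.00; W sinα = 128.8
Slice 6: Δl = 2.6/cos36.2° = 3.222 m; N'_6 = 233·cos36.2° − 44·3.222 = 46.3; c'Δl = 49.94; W sinα = 137.6
Slice 7: Δl = 3.0/cos49.7° = 4.638 m; N'_7 = 119·cos49.7° − 13·4.638 = 16.7; c'Δl = 71.89; W sinα = 90.8
Σc'Δl = 308.1 kN/m; ΣN' = 916.8 kN/m; ΣW sinα = 485.7 kN/m
Resisting = 308.1 + 916.8·tan31.9° = 308.1 + 570.6 = 878.8 kN/m
FS = 878.8 / 485.7 = 1.809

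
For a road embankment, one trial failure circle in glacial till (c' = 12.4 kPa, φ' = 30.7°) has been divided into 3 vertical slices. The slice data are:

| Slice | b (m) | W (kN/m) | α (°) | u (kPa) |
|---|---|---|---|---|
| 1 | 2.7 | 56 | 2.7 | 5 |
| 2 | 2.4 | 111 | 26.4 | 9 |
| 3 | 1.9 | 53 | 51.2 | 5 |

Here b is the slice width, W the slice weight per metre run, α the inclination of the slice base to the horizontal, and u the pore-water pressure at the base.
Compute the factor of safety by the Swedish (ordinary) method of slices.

Ordinary method of slices: FS = Σ[c'·Δl_i + (W_i cosα_i − u_i·Δl_i)·tanφ'] / Σ W_i sinα_i, with Δl_i = b_i / cosα_i.
Slice 1: Δl = 2.7/cos2.7° = 2.703 m; N'_1 = 56·cos2.7° − 5·2.703 = 42.4; c'Δl = 33.52; W sinα = 2.6
Slice 2: Δl = 2.4/cos26.4° = 2.679 m; N'_2 = 111·cos26.4° − 9·2.679 = 75.3; c'Δl = 33.22; W sinα = 49.4
Slice 3: Δl = 1.9/cos51.2° = 3.032 m; N'_3 = 53·cos51.2° − 5·3.032 = 18.0; c'Δl = 37.60; W sinα = 41.3
Σc'Δl = 104.3 kN/m; ΣN' = 135.8 kN/m; ΣW sinα = 93.3 kN/m
Resisting = 104.3 + 135.8·tan30.7° = 104.3 + 80.6 = 185.0 kN/m
FS = 185.0 / 93.3 = 1.983

FS = 1.98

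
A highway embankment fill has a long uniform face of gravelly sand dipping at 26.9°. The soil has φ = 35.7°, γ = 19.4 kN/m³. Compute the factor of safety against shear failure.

FS = 1.42

For a dry cohesionless infinite slope the factor of safety is FS = tanφ / tanβ.
FS = tan35.7° / tan26.9° = 0.7186 / 0.5073 = 1.416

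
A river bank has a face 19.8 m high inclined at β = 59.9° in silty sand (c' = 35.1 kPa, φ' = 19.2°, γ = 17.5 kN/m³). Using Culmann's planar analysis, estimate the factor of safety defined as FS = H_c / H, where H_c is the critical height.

FS = 1.37

H_c = (4c'/γ) · sinβ cosφ' / [1 − cos(β − φ')]
    = (4·35.1/17.5) · sin59.9°·cos19.2° / [1 − cos40.7°]
    = 8.023 · 0.8170 / 0.2419 = 27.10 m
FS = H_c / H = 27.10 / 19.8 = 1.369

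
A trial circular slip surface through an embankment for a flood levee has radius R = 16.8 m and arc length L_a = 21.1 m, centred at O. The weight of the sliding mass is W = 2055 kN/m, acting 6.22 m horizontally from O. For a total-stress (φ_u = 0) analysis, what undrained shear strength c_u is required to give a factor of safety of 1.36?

FS = c_u·L_a·R / (W·d), so c_u = FS·W·d / (L_a·R).
c_u = 1.36·2055·6.22 / (21.10·16.8) = 17383.7 / 354.48 = 49.04 kPa

c_u = 49.0 kPa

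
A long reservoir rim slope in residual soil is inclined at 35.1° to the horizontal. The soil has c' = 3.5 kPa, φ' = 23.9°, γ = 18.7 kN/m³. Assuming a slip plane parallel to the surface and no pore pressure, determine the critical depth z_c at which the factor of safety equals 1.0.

Setting FS = 1.00 in FS = [c' + γz cos²β tanφ'] / [γz sinβ cosβ] and solving for z:
z = c' / [γ cosβ (FS·sinβ − cosβ·tanφ')]
  = 3.5 / [18.7·cos35.1°·(1.00·sin35.1° − cos35.1°·tan23.9°)]
  = 3.5 / [18.7·0.8181·(1.00·0.5750 − 0.8181·0.4431)]
  = 3.5 / 3.2504 = 1.077 m

z_c = 1.08 m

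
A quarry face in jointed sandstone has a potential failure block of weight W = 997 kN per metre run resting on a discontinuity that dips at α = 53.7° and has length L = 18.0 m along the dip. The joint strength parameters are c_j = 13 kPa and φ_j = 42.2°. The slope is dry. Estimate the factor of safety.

Resolving the block weight along and normal to the plane and applying the Mohr–Coulomb strength on the joint:
N' = W cosα = 997·cos53.7° = 590.2 kN/m
Driving force T = W sinα = 997·sin53.7° = 803.5 kN/m
Resisting force R = c_j·L + N'·tanφ_j = 13·18.0 + 590.2·tan42.2° = 234.0 + 535.2 = 769.2 kN/m
FS = R / T = 769.2 / 803.5 = 0.957

FS = 0.96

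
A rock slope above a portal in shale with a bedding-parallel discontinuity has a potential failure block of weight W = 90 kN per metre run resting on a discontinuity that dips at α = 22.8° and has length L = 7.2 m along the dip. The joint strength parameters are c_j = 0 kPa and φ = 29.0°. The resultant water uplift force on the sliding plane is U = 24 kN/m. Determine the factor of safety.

FS = 0.94

Resolving the block weight along and normal to the plane and applying the Mohr–Coulomb strength on the joint:
N' = W cosα − U = 90·cos22.8° − 24 = 59.0 kN/m
Driving force T = W sinα = 90·sin22.8° = 34.9 kN/m
Resisting force R = c_j·L + N'·tanφ = 0·7.2 + 59.0·tan29.0° = 0.0 + 32.7 = 32.7 kN/m
FS = R / T = 32.7 / 34.9 = 0.937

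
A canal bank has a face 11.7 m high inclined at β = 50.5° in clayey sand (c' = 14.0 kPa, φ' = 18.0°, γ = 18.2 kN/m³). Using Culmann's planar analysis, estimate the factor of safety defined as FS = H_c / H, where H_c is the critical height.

H_c = (4c'/γ) · sinβ cosφ' / [1 − cos(β − φ')]
    = (4·14.0/18.2) · sin50.5°·cos18.0° / [1 − cos32.5°]
    = 3.077 · 0.7339 / 0.1566 = 14.42 m
FS = H_c / H = 14.42 / 11.7 = 1.232

FS = 1.23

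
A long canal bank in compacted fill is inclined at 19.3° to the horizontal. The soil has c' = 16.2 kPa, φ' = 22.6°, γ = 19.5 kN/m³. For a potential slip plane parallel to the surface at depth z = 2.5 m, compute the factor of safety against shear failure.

For an infinite slope with a slip plane parallel to the surface (no pore pressure): FS = [c' + γz cos²β tanφ'] / [γz sinβ cosβ].
γz = 19.5·2.5 = 48.75 kN/m²
Numerator = 16.2 + 48.75·cos²19.3°·tan22.6° = 16.2 + 48.75·0.8908·0.4163 = 34.276 kPa
Denominator = 48.75·sin19.3°·cos19.3° = 48.75·0.3305·0.9438 = 15.207 kPa
FS = 34.276 / 15.207 = 2.254

FS = 2.25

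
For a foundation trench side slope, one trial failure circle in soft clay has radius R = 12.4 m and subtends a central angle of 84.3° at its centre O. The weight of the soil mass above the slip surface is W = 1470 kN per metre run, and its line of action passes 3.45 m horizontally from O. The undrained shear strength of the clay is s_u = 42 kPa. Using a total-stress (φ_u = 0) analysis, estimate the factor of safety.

FS = 1.87

Taking moments about the centre O, the resisting moment is provided by the undrained shear strength acting along the arc:
Arc length L_a = R·θ = 12.4·(84.3°·π/180) = 12.4·1.4713 = 18.24 m
M_R = s_u·L_a·R = 42·18.24·12.4 = 9501.6 kN·m/m
M_D = W·d = 1470·3.45 = 5071.5 kN·m/m
FS = M_R / M_D = 9501.6 / 5071.5 = 1.874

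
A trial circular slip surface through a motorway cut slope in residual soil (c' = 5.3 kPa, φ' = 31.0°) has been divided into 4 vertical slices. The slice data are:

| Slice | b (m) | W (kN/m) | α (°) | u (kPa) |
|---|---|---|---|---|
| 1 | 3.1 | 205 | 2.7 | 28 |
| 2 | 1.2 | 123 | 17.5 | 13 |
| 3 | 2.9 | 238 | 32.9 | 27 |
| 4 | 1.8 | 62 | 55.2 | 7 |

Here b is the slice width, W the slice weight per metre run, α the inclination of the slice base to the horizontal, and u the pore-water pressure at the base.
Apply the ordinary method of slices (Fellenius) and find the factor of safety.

Ordinary method of slices: FS = Σ[c'·Δl_i + (W_i cosα_i − u_i·Δl_i)·tanφ'] / Σ W_i sinα_i, with Δl_i = b_i / cosα_i.
Slice 1: Δl = 3.1/cos2.7° = 3.103 m; N'_1 = 205·cos2.7° − 28·3.103 = 117.9; c'Δl = 16.45; W sinα = 9.7
Slice 2: Δl = 1.2/cos17.5° = 1.258 m; N'_2 = 123·cos17.5° − 13·1.258 = 101.0; c'Δl = 6.67; W sinα = 37.0
Slice 3: Δl = 2.9/cos32.9° = 3.454 m; N'_3 = 238·cos32.9° − 27·3.454 = 106.6; c'Δl = 18.31; W sinα = 129.3
Slice 4: Δl = 1.8/cos55.2° = 3.154 m; N'_4 = 62·cos55.2° − 7·3.154 = 13.3; c'Δl = 16.72; W sinα = 50.9
Σc'Δl = 58.1 kN/m; ΣN' = 338.7 kN/m; ΣW sinα = 226.8 kN/m
Resisting = 58.1 + 338.7·tan31.0° = 58.1 + 203.5 = 261.7 kN/m
FS = 261.7 / 226.8 = 1.154

FS = 1.15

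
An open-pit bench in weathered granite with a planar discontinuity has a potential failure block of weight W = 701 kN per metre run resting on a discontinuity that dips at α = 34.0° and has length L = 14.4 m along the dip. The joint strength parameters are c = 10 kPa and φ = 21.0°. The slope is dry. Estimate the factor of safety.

Resolving the block weight along and normal to the plane and applying the Mohr–Coulomb strength on the joint:
N' = W cosα = 701·cos34.0° = 581.2 kN/m
Driving force T = W sinα = 701·sin34.0° = 392.0 kN/m
Resisting force R = c·L + N'·tanφ = 10·14.4 + 581.2·tan21.0° = 144.0 + 223.1 = 367.1 kN/m
FS = R / T = 367.1 / 392.0 = 0.936

FS = 0.94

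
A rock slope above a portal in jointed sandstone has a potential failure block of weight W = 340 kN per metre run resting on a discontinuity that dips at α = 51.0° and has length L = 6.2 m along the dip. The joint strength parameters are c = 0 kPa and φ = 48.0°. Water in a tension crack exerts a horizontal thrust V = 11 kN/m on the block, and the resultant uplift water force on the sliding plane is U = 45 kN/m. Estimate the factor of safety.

Resolving the block weight along and normal to the plane and applying the Mohr–Coulomb strength on the joint:
N' = W cosα − U − V sinα = 340·cos51.0° − 45 − 11·sin51.0° = 160.4 kN/m
Driving force T = W sinα + V cosα = 340·sin51.0° + 11·cos51.0° = 271.2 kN/m
Resisting force R = c·L + N'·tanφ = 0·6.2 + 160.4·tan48.0° = 0.0 + 178.2 = 178.2 kN/m
FS = R / T = 178.2 / 271.2 = 0.657

FS = 0.66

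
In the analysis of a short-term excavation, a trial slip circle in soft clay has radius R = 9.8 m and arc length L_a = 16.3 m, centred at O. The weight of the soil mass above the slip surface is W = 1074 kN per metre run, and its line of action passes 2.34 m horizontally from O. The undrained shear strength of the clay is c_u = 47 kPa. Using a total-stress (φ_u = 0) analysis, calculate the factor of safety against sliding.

Taking moments about the centre O, the resisting moment is provided by the undrained shear strength acting along the arc:
M_R = c_u·L_a·R = 47·16.30·9.8 = 7507.8 kN·m/m
M_D = W·d = 1074·2.34 = 2513.2 kN·m/m
FS = M_R / M_D = 7507.8 / 2513.2 = 2.987

FS = 2.99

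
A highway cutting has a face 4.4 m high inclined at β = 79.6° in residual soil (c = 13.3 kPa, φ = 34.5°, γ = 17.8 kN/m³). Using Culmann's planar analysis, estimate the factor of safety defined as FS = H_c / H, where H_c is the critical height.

FS = 1.87

H_c = (4c/γ) · sinβ cosφ / [1 − cos(β − φ)]
    = (4·13.3/17.8) · sin79.6°·cos34.5° / [1 − cos45.1°]
    = 2.989 · 0.8106 / 0.2941 = 8.24 m
FS = H_c / H = 8.24 / 4.4 = 1.872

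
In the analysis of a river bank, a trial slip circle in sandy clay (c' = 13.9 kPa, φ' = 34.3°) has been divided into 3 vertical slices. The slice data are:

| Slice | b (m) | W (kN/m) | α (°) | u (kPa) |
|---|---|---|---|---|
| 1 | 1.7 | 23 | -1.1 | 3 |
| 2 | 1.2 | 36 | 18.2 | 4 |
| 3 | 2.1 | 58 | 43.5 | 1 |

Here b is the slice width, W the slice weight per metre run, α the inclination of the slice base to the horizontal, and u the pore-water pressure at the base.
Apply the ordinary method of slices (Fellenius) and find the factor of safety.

FS = 2.76

Ordinary method of slices: FS = Σ[c'·Δl_i + (W_i cosα_i − u_i·Δl_i)·tanφ'] / Σ W_i sinα_i, with Δl_i = b_i / cosα_i.
Slice 1: Δl = 1.7/cos(-1.1°) = 1.700 m; N'_1 = 23·cos(-1.1°) − 3·1.700 = 17.9; c'Δl = 23.63; W sinα = -0.4
Slice 2: Δl = 1.2/cos18.2° = 1.263 m; N'_2 = 36·cos18.2° − 4·1.263 = 29.1; c'Δl = 17.56; W sinα = 11.2
Slice 3: Δl = 2.1/cos43.5° = 2.895 m; N'_3 = 58·cos43.5° − 1·2.895 = 39.2; c'Δl = 40.24; W sinα = 39.9
Σc'Δl = 81.4 kN/m; ΣN' = 86.2 kN/m; ΣW sinα = 50.7 kN/m
Resisting = 81.4 + 86.2·tan34.3° = 81.4 + 58.8 = 140.2 kN/m
FS = 140.2 / 50.7 = 2.765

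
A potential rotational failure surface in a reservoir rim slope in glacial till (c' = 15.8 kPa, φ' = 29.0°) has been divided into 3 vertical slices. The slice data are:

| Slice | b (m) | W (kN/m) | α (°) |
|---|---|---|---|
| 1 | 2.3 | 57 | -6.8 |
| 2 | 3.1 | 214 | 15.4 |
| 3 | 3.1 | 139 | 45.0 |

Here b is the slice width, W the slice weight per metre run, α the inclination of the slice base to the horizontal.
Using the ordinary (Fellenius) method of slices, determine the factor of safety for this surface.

FS = 2.41

Ordinary method of slices: FS = Σ[c'·Δl_i + (W_i cosα_i)·tanφ'] / Σ W_i sinα_i, with Δl_i = b_i / cosα_i.
Slice 1: Δl = 2.3/cos(-6.8°) = 2.316 m; N'_1 = 57·cos(-6.8°) = 56.6; c'Δl = 36.60; W sinα = -6.7
Slice 2: Δl = 3.1/cos15.4° = 3.215 m; N'_2 = 214·cos15.4° = 206.3; c'Δl = 50.80; W sinα = 56.8
Slice 3: Δl = 3.1/cos45.0° = 4.384 m; N'_3 = 139·cos45.0° = 98.3; c'Δl = 69.27; W sinα = 98.3
Σc'Δl = 156.7 kN/m; ΣN' = 361.2 kN/m; ΣW sinα = 148.4 kN/m
Resisting = 156.7 + 361.2·tan29.0° = 156.7 + 200.2 = 356.9 kN/m
FS = 356.9 / 148.4 = 2.405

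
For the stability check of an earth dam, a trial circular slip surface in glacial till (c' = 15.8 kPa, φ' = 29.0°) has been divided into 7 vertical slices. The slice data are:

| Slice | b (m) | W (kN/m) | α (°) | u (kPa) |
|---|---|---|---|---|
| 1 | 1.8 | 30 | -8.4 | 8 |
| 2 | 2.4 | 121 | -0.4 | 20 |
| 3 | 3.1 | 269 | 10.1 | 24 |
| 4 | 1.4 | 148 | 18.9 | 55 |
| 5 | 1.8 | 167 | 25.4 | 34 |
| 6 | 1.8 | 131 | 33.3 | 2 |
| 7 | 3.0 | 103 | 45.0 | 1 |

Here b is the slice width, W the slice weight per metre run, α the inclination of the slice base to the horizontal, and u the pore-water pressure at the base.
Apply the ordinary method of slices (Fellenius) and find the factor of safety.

Ordinary method of slices: FS = Σ[c'·Δl_i + (W_i cosα_i − u_i·Δl_i)·tanφ'] / Σ W_i sinα_i, with Δl_i = b_i / cosα_i.
Slice 1: Δl = 1.8/cos(-8.4°) = 1.820 m; N'_1 = 30·cos(-8.4°) − 8·1.820 = 15.1; c'Δl = 28.75; W sinα = -4.4
Slice 2: Δl = 2.4/cos(-0.4°) = 2.400 m; N'_2 = 121·cos(-0.4°) − 20·2.400 = 73.0; c'Δl = 37.92; W sinα = -0.8
Slice 3: Δl = 3.1/cos10.1° = 3.149 m; N'_3 = 269·cos10.1° − 24·3.149 = 189.3; c'Δl = 49.75; W sinα = 47.2
Slice 4: Δl = 1.4/cos18.9° = 1.480 m; N'_4 = 148·cos18.9° − 55·1.480 = 58.6; c'Δl = 23.38; W sinα = 47.9
Slice 5: Δl = 1.8/cos25.4° = 1.993 m; N'_5 = 167·cos25.4° − 34·1.993 = 83.1; c'Δl = 31.48; W sinα = 71.6
Slice 6: Δl = 1.8/cos33.3° = 2.154 m; N'_6 = 131·cos33.3° − 2·2.154 = 105.2; c'Δl = 34.03; W sinα = 71.9
Slice 7: Δl = 3.0/cos45.0° = 4.243 m; N'_7 = 103·cos45.0° − 1·4.243 = 68.6; c'Δl = 67.03; W sinα = 72.8
Σc'Δl = 272.3 kN/m; ΣN' = 592.9 kN/m; ΣW sinα = 306.3 kN/m
Resisting = 272.3 + 592.9·tan29.0° = 272.3 + 328.6 = 601.0 kN/m
FS = 601.0 / 306.3 = 1.962

FS = 1.96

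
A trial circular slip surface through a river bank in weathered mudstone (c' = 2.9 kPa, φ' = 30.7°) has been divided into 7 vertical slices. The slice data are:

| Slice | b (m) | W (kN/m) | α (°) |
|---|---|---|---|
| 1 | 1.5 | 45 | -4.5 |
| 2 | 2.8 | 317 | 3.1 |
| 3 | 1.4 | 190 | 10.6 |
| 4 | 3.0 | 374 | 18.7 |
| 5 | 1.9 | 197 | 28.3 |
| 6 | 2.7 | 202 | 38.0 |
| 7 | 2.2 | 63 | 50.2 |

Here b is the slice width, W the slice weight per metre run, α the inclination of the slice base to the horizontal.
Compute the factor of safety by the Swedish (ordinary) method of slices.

Ordinary method of slices: FS = Σ[c'·Δl_i + (W_i cosα_i)·tanφ'] / Σ W_i sinα_i, with Δl_i = b_i / cosα_i.
Slice 1: Δl = 1.5/cos(-4.5°) = 1.505 m; N'_1 = 45·cos(-4.5°) = 44.9; c'Δl = 4.36; W sinα = -3.5
Slice 2: Δl = 2.8/cos3.1° = 2.804 m; N'_2 = 317·cos3.1° = 316.5; c'Δl = 8.13; W sinα = 17.1
Slice 3: Δl = 1.4/cos10.6° = 1.424 m; N'_3 = 190·cos10.6° = 186.8; c'Δl = 4.13; W sinα = 35.0
Slice 4: Δl = 3.0/cos18.7° = 3.167 m; N'_4 = 374·cos18.7° = 354.3; c'Δl = 9.18; W sinα = 119.9
Slice 5: Δl = 1.9/cos28.3° = 2.158 m; N'_5 = 197·cos28.3° = 173.5; c'Δl = 6.26; W sinα = 93.4
Slice 6: Δl = 2.7/cos38.0° = 3.426 m; N'_6 = 202·cos38.0° = 159.2; c'Δl = 9.94; W sinα = 124.4
Slice 7: Δl = 2.2/cos50.2° = 3.437 m; N'_7 = 63·cos50.2° = 40.3; c'Δl = 9.97; W sinα = 48.4
Σc'Δl = 52.0 kN/m; ΣN' = 1275.4 kN/m; ΣW sinα = 434.6 kN/m
Resisting = 52.0 + 1275.4·tan30.7° = 52.0 + 757.3 = 809.2 kN/m
FS = 809.2 / 434.6 = 1.862

FS = 1.86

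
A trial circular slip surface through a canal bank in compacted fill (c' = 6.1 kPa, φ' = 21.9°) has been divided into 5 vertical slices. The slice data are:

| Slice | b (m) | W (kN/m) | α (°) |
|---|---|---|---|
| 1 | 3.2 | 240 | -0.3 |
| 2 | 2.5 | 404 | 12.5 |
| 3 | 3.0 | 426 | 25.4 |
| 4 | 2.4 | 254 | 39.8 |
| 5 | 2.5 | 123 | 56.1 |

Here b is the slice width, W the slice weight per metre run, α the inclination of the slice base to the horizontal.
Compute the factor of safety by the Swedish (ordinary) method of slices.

FS = 1.16

Ordinary method of slices: FS = Σ[c'·Δl_i + (W_i cosα_i)·tanφ'] / Σ W_i sinα_i, with Δl_i = b_i / cosα_i.
Slice 1: Δl = 3.2/cos(-0.3°) = 3.200 m; N'_1 = 240·cos(-0.3°) = 240.0; c'Δl = 19.52; W sinα = -1.3
Slice 2: Δl = 2.5/cos12.5° = 2.561 m; N'_2 = 404·cos12.5° = 394.4; c'Δl = 15.62; W sinα = 87.4
Slice 3: Δl = 3.0/cos25.4° = 3.321 m; N'_3 = 426·cos25.4° = 384.8; c'Δl = 20.26; W sinα = 182.7
Slice 4: Δl = 2.4/cos39.8° = 3.124 m; N'_4 = 254·cos39.8° = 195.1; c'Δl = 19.06; W sinα = 162.6
Slice 5: Δl = 2.5/cos56.1° = 4.482 m; N'_5 = 123·cos56.1° = 68.6; c'Δl = 27.34; W sinα = 102.1
Σc'Δl = 101.8 kN/m; ΣN' = 1283.0 kN/m; ΣW sinα = 533.6 kN/m
Resisting = 101.8 + 1283.0·tan21.9° = 101.8 + 515.8 = 617.6 kN/m
FS = 617.6 / 533.6 = 1.157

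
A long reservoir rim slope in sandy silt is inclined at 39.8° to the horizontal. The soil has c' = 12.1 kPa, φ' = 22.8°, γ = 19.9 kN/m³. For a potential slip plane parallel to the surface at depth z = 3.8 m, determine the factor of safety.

FS = 0.83

For an infinite slope with a slip plane parallel to the surface (no pore pressure): FS = [c' + γz cos²β tanφ'] / [γz sinβ cosβ].
γz = 19.9·3.8 = 75.62 kN/m²
Numerator = 12.1 + 75.62·cos²39.8°·tan22.8° = 12.1 + 75.62·0.5903·0.4204 = 30.863 kPa
Denominator = 75.62·sin39.8°·cos39.8° = 75.62·0.6401·0.7683 = 37.189 kPa
FS = 30.863 / 37.189 = 0.830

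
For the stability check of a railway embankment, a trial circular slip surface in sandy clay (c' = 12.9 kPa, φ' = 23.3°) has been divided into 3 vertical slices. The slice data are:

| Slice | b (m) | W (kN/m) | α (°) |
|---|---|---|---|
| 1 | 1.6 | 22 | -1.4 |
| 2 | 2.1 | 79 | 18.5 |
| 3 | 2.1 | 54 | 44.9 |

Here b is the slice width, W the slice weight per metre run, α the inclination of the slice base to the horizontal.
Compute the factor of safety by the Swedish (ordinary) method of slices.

FS = 2.33

Ordinary method of slices: FS = Σ[c'·Δl_i + (W_i cosα_i)·tanφ'] / Σ W_i sinα_i, with Δl_i = b_i / cosα_i.
Slice 1: Δl = 1.6/cos(-1.4°) = 1.600 m; N'_1 = 22·cos(-1.4°) = 22.0; c'Δl = 20.65; W sinα = -0.5
Slice 2: Δl = 2.1/cos18.5° = 2.214 m; N'_2 = 79·cos18.5° = 74.9; c'Δl = 28.57; W sinα = 25.1
Slice 3: Δl = 2.1/cos44.9° = 2.965 m; N'_3 = 54·cos44.9° = 38.3; c'Δl = 38.24; W sinα = 38.1
Σc'Δl = 87.5 kN/m; ΣN' = 135.2 kN/m; ΣW sinα = 62.6 kN/m
Resisting = 87.5 + 135.2·tan23.3° = 87.5 + 58.2 = 145.7 kN/m
FS = 145.7 / 62.6 = 2.325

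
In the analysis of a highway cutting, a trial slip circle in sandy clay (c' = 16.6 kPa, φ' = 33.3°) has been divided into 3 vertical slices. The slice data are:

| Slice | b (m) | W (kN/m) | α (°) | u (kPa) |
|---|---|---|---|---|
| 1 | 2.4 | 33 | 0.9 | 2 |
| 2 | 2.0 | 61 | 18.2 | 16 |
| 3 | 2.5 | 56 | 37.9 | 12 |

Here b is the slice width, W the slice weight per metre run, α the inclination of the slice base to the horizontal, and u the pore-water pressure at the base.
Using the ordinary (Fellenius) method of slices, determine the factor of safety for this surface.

FS = 3.07

Ordinary method of slices: FS = Σ[c'·Δl_i + (W_i cosα_i − u_i·Δl_i)·tanφ'] / Σ W_i sinα_i, with Δl_i = b_i / cosα_i.
Slice 1: Δl = 2.4/cos0.9° = 2.400 m; N'_1 = 33·cos0.9° − 2·2.400 = 28.2; c'Δl = 39.84; W sinα = 0.5
Slice 2: Δl = 2.0/cos18.2° = 2.105 m; N'_2 = 61·cos18.2° − 16·2.105 = 24.3; c'Δl = 34.95; W sinα = 19.1
Slice 3: Δl = 2.5/cos37.9° = 3.168 m; N'_3 = 56·cos37.9° − 12·3.168 = 6.2; c'Δl = 52.59; W sinα = 34.4
Σc'Δl = 127.4 kN/m; ΣN' = 58.6 kN/m; ΣW sinα = 54.0 kN/m
Resisting = 127.4 + 58.6·tan33.3° = 127.4 + 38.5 = 165.9 kN/m
FS = 165.9 / 54.0 = 3.074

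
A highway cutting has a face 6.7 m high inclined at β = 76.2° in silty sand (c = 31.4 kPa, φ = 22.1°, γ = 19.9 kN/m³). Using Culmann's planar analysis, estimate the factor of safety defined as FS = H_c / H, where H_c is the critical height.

H_c = (4c/γ) · sinβ cosφ / [1 − cos(β − φ)]
    = (4·31.4/19.9) · sin76.2°·cos22.1° / [1 − cos54.1°]
    = 6.312 · 0.8998 / 0.4136 = 13.73 m
FS = H_c / H = 13.73 / 6.7 = 2.049

FS = 2.05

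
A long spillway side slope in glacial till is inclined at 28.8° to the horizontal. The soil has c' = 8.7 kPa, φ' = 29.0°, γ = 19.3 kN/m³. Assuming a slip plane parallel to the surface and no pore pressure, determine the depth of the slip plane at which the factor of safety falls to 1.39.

Setting FS = 1.39 in FS = [c' + γz cos²β tanφ'] / [γz sinβ cosβ] and solving for z:
z = c' / [γ cosβ (FS·sinβ − cosβ·tanφ')]
  = 8.7 / [19.3·cos28.8°·(1.39·sin28.8° − cos28.8°·tan29.0°)]
  = 8.7 / [19.3·0.8763·(1.39·0.4818 − 0.8763·0.5543)]
  = 8.7 / 3.1101 = 2.797 m

z = 2.80 m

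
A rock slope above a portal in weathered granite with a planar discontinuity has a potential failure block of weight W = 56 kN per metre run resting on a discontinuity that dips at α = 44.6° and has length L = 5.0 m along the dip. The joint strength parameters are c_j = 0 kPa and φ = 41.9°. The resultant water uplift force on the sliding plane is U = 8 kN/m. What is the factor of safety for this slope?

FS = 0.73

Resolving the block weight along and normal to the plane and applying the Mohr–Coulomb strength on the joint:
N' = W cosα − U = 56·cos44.6° − 8 = 31.9 kN/m
Driving force T = W sinα = 56·sin44.6° = 39.3 kN/m
Resisting force R = c_j·L + N'·tanφ = 0·5.0 + 31.9·tan41.9° = 0.0 + 28.6 = 28.6 kN/m
FS = R / T = 28.6 / 39.3 = 0.727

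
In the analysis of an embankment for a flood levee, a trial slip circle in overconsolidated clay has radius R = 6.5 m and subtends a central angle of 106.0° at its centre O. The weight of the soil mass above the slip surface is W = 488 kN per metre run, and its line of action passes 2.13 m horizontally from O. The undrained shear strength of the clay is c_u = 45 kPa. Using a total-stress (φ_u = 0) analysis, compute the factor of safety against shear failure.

FS = 3.38

Taking moments about the centre O, the resisting moment is provided by the undrained shear strength acting along the arc:
Arc length L_a = R·θ = 6.5·(106.0°·π/180) = 6.5·1.8500 = 12.03 m
M_R = c_u·L_a·R = 45·12.03·6.5 = 3517.4 kN·m/m
M_D = W·d = 488·2.13 = 1039.4 kN·m/m
FS = M_R / M_D = 3517.4 / 1039.4 = 3.384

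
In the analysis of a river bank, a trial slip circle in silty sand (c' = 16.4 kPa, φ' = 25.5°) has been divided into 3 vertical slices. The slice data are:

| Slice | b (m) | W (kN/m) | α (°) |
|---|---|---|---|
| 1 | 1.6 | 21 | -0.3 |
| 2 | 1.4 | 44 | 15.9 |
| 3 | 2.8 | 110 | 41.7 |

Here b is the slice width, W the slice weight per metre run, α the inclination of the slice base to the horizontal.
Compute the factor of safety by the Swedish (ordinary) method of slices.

FS = 2.13

Ordinary method of slices: FS = Σ[c'·Δl_i + (W_i cosα_i)·tanφ'] / Σ W_i sinα_i, with Δl_i = b_i / cosα_i.
Slice 1: Δl = 1.6/cos(-0.3°) = 1.600 m; N'_1 = 21·cos(-0.3°) = 21.0; c'Δl = 26.24; W sinα = -0.1
Slice 2: Δl = 1.4/cos15.9° = 1.456 m; N'_2 = 44·cos15.9° = 42.3; c'Δl = 23.87; W sinα = 12.1
Slice 3: Δl = 2.8/cos41.7° = 3.750 m; N'_3 = 110·cos41.7° = 82.1; c'Δl = 61.50; W sinα = 73.2
Σc'Δl = 111.6 kN/m; ΣN' = 145.4 kN/m; ΣW sinα = 85.1 kN/m
Resisting = 111.6 + 145.4·tan25.5° = 111.6 + 69.4 = 181.0 kN/m
FS = 181.0 / 85.1 = 2.126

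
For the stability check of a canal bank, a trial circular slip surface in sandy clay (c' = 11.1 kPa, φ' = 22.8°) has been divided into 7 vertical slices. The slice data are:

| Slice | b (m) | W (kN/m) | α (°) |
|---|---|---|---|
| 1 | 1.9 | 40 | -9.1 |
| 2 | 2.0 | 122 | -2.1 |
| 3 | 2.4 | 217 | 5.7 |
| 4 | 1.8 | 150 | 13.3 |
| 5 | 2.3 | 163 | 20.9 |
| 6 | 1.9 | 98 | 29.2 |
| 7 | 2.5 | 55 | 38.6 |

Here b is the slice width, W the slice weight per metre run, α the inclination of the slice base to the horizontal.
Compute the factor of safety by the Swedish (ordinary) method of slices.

Ordinary method of slices: FS = Σ[c'·Δl_i + (W_i cosα_i)·tanφ'] / Σ W_i sinα_i, with Δl_i = b_i / cosα_i.
Slice 1: Δl = 1.9/cos(-9.1°) = 1.924 m; N'_1 = 40·cos(-9.1°) = 39.5; c'Δl = 21.36; W sinα = -6.3
Slice 2: Δl = 2.0/cos(-2.1°) = 2.001 m; N'_2 = 122·cos(-2.1°) = 121.9; c'Δl = 22.21; W sinα = -4.5
Slice 3: Δl = 2.4/cos5.7° = 2.412 m; N'_3 = 217·cos5.7° = 215.9; c'Δl = 26.77; W sinα = 21.6
Slice 4: Δl = 1.8/cos13.3° = 1.850 m; N'_4 = 150·cos13.3° = 146.0; c'Δl = 20.53; W sinα = 34.5
Slice 5: Δl = 2.3/cos20.9° = 2.462 m; N'_5 = 163·cos20.9° = 152.3; c'Δl = 27.33; W sinα = 58.1
Slice 6: Δl = 1.9/cos29.2° = 2.177 m; N'_6 = 98·cos29.2° = 85.5; c'Δl = 24.16; W sinα = 47.8
Slice 7: Δl = 2.5/cos38.6° = 3.199 m; N'_7 = 55·cos38.6° = 43.0; c'Δl = 35.51; W sinα = 34.3
Σc'Δl = 177.9 kN/m; ΣN' = 804.1 kN/m; ΣW sinα = 185.5 kN/m
Resisting = 177.9 + 804.1·tan22.8° = 177.9 + 338.0 = 515.9 kN/m
FS = 515.9 / 185.5 = 2.781

FS = 2.78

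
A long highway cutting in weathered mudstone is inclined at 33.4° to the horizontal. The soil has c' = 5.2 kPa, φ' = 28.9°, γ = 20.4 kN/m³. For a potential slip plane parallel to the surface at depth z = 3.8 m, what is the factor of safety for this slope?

FS = 0.98

For an infinite slope with a slip plane parallel to the surface (no pore pressure): FS = [c' + γz cos²β tanφ'] / [γz sinβ cosβ].
γz = 20.4·3.8 = 77.52 kN/m²
Numerator = 5.2 + 77.52·cos²33.4°·tan28.9° = 5.2 + 77.52·0.6970·0.5520 = 35.026 kPa
Denominator = 77.52·sin33.4°·cos33.4° = 77.52·0.5505·0.8348 = 35.626 kPa
FS = 35.026 / 35.626 = 0.983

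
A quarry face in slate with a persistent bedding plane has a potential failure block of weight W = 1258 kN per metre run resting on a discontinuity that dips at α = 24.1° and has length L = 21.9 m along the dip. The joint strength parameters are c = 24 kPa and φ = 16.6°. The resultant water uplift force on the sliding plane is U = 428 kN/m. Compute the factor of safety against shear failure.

Resolving the block weight along and normal to the plane and applying the Mohr–Coulomb strength on the joint:
N' = W cosα − U = 1258·cos24.1° − 428 = 720.3 kN/m
Driving force T = W sinα = 1258·sin24.1° = 513.7 kN/m
Resisting force R = c·L + N'·tanφ = 24·21.9 + 720.3·tan16.6° = 525.6 + 214.7 = 740.3 kN/m
FS = R / T = 740.3 / 513.7 = 1.441

FS = 1.44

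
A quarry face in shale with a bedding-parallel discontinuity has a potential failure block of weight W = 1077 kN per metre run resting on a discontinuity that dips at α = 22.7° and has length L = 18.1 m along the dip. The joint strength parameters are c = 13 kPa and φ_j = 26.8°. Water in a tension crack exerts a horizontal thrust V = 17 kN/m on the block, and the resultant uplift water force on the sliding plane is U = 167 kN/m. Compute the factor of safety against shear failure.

Resolving the block weight along and normal to the plane and applying the Mohr–Coulomb strength on the joint:
N' = W cosα − U − V sinα = 1077·cos22.7° − 167 − 17·sin22.7° = 820.0 kN/m
Driving force T = W sinα + V cosα = 1077·sin22.7° + 17·cos22.7° = 431.3 kN/m
Resisting force R = c·L + N'·tanφ_j = 13·18.1 + 820.0·tan26.8° = 235.3 + 414.2 = 649.5 kN/m
FS = R / T = 649.5 / 431.3 = 1.506

FS = 1.51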